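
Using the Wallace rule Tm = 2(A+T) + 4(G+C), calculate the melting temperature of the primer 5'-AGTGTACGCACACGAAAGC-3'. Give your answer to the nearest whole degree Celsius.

Base counts: A=7, T=2, G=5, C=5 (length 19).
Tm = 2·(7+2) + 4·(5+5) = 2·9 + 4·10 = 18 + 40 = 58°C.

58°C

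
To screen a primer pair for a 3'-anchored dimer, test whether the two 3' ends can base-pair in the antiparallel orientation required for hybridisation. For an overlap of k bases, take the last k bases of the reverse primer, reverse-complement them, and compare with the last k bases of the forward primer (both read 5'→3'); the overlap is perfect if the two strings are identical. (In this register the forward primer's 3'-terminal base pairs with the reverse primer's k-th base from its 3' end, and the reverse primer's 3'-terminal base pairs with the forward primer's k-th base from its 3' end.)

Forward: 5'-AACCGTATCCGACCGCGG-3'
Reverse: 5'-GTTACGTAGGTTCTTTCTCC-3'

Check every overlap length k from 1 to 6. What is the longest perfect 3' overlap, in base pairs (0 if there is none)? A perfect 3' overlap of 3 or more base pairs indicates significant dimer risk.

Last 6 bases (5'→3') — forward …CCGCGG, reverse …TTCTCC.
Reverse complement of the reverse primer's last 6 bases: GGAGAA; its first k bases are the reverse complement of the reverse primer's last k bases, so a perfect k-base overlap needs the forward primer's last k bases to equal them.
Comparing (forward last k vs required): k=1: G vs G ✓; k=2: GG vs GG ✓; k=3: CGG vs GGA ✗; k=4: GCGG vs GGAG ✗; k=5: CGCGG vs GGAGA ✗; k=6: CCGCGG vs GGAGAA ✗.
Perfect overlaps at k = 1, 2; the largest is 2.

Longest perfect overlap: 2 complementary base pairs; below the dimer-risk threshold (threshold 3).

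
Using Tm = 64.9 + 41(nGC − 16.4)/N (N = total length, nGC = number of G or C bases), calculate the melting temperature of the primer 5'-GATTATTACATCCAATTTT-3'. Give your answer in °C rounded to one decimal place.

Base counts: A=6, T=9, G=1, C=3; G+C = 4, N = 19.
Tm = 64.9 + 41·(4 − 16.4)/19 = 64.9 + -508.40/19 = 38.1°C.

38.1°C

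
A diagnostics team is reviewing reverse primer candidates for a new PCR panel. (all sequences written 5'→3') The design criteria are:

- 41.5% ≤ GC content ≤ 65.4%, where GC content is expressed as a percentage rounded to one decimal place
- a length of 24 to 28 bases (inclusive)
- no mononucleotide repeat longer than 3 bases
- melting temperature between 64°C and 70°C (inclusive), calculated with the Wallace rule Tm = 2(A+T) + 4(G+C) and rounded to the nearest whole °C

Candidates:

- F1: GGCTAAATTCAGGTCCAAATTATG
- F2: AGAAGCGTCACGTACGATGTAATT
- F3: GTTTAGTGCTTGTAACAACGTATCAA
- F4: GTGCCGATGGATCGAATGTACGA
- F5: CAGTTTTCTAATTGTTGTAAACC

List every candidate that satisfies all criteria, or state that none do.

F1 (24 nt, A=8 T=7 G=5 C=4): GC 9/24 = 37.5%, outside 41.5–65.4% ✗; length 24 ✓; longest run = 3 ✓; Tm = 2·15 + 4·9 = 66°C ✓ — fails.
F2 (24 nt, A=8 T=6 G=6 C=4): GC 10/24 = 41.7% ✓; length 24 ✓; longest run = 2 ✓; Tm = 2·14 + 4·10 = 68°C ✓ — passes.
F3 (26 nt, A=8 T=9 G=5 C=4): GC 9/26 = 34.6%, outside 41.5–65.4% ✗; length 26 ✓; longest run = 3 ✓; Tm = 2·17 + 4·9 = 70°C ✓ — fails.
F4 (23 nt, A=6 T=5 G=8 C=4): GC 12/23 = 52.2% ✓; length 23, outside 24–28 ✗; longest run = 2 ✓; Tm = 2·11 + 4·12 = 70°C ✓ — fails.
F5 (23 nt, A=6 T=10 G=3 C=4): GC 7/23 = 30.4%, outside 41.5–65.4% ✗; length 23, outside 24–28 ✗; longest run = 4, exceeds 3 ✗; Tm = 2·16 + 4·7 = 60°C, outside 64–70°C ✗ — fails.

F2 only.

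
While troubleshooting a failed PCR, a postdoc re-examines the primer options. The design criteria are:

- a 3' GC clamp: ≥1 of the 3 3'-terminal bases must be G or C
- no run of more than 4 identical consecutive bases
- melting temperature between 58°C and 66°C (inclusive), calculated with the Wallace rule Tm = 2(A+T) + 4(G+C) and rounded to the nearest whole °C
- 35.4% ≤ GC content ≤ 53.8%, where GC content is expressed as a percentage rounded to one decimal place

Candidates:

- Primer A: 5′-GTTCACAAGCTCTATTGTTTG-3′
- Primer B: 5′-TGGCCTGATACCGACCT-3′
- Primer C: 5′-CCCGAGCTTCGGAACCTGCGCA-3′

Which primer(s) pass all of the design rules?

Primer A only.

Primer A (21 nt, A=4 T=9 G=4 C=4): 3' end TTG has 1 G/C ✓; longest run = 3 ✓; Tm = 2·13 + 4·8 = 58°C ✓; GC 8/21 = 38.1% ✓ — passes.
Primer B (17 nt, A=3 T=4 G=4 C=6): 3' end CCT has 2 G/C ✓; longest run = 2 ✓; Tm = 2·7 + 4·10 = 54°C, outside 58–66°C ✗; GC 10/17 = 58.8%, outside 35.4–53.8% ✗ — fails.
Primer C (22 nt, A=4 T=3 G=6 C=9): 3' end GCA has 2 G/C ✓; longest run = 3 ✓; Tm = 2·7 + 4·15 = 74°C, outside 58–66°C ✗; GC 15/22 = 68.2%, outside 35.4–53.8% ✗ — fails.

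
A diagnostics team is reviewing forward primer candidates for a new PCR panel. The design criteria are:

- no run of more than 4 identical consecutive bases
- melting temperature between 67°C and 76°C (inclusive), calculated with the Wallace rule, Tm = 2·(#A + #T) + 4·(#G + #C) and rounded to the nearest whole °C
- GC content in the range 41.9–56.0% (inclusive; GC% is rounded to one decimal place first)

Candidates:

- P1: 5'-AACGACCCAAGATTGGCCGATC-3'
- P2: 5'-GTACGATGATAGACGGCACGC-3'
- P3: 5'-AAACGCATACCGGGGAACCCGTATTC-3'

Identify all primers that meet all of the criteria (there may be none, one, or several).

P1 only.

P1 (22 nt, A=7 T=3 G=5 C=7): longest run = 3 ✓; Tm = 2·10 + 4·12 = 68°C ✓; GC 12/22 = 54.5% ✓ — passes.
P2 (21 nt, A=6 T=3 G=7 C=5): longest run = 2 ✓; Tm = 2·9 + 4·12 = 66°C, outside 67–76°C ✗; GC 12/21 = 57.1%, outside 41.9–56.0% ✗ — fails.
P3 (26 nt, A=8 T=4 G=6 C=8): longest run = 4 ✓; Tm = 2·12 + 4·14 = 80°C, outside 67–76°C ✗; GC 14/26 = 53.8% ✓ — fails.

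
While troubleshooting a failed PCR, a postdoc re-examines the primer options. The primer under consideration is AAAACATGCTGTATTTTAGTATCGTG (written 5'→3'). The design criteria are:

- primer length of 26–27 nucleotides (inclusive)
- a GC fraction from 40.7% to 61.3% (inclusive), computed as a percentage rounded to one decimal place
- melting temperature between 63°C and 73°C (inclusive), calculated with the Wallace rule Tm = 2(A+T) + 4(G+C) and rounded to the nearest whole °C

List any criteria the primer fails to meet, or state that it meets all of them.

Base counts: A=8, T=10, G=5, C=3 (length 26).
length: length 26 ✓
GC content: GC 8/26 = 30.8%, outside 40.7–61.3% ✗
Tm: Tm = 2·18 + 4·8 = 68°C ✓

Fails: GC content.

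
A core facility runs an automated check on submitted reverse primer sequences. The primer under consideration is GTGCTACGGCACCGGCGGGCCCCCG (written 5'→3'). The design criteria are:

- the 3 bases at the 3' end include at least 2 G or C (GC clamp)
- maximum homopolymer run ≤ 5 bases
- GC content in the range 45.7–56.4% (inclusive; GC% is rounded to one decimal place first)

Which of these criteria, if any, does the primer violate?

Fails: GC content.

Base counts: A=2, T=2, G=10, C=11 (length 25).
GC clamp: 3' end CCG has 3 G/C ✓
homopolymer run: longest run = 5 ✓
GC content: GC 21/25 = 84.0%, outside 45.7–56.4% ✗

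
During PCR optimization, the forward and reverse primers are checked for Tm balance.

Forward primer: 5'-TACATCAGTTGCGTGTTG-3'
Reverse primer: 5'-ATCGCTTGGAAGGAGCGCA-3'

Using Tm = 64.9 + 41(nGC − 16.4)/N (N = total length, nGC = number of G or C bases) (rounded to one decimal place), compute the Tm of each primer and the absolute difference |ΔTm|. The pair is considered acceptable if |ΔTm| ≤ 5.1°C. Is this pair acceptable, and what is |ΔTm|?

|ΔTm| = 7.4°C; the pair is not acceptable.

Forward: G+C = 8, N = 18 → Tm = 64.9 + 41·(8 − 16.4)/18 = 45.8°C.
Reverse: G+C = 11, N = 19 → Tm = 64.9 + 41·(11 − 16.4)/19 = 53.2°C.
|ΔTm| = |45.8 − 53.2| = 7.4°C, > 5.1°C.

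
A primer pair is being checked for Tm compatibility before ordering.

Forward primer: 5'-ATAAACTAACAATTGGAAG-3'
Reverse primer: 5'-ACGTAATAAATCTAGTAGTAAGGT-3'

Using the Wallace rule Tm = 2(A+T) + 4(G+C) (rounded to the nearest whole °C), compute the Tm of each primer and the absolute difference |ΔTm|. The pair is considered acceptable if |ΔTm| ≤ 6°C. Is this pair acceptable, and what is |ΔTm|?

Forward: A=10 T=4 G=3 C=2 → Tm = 2·14 + 4·5 = 48°C.
Reverse: A=10 T=7 G=5 C=2 → Tm = 2·17 + 4·7 = 62°C.
|ΔTm| = |48 − 62| = 14°C, > 6°C.

|ΔTm| = 14°C; the pair is not acceptable.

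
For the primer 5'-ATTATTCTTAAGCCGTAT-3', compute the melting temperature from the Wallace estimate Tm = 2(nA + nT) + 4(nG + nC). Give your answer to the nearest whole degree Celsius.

46°C

Base counts: A=5, T=8, G=2, C=3 (length 18).
Tm = 2·(5+8) + 4·(2+3) = 2·13 + 4·5 = 26 + 20 = 46°C.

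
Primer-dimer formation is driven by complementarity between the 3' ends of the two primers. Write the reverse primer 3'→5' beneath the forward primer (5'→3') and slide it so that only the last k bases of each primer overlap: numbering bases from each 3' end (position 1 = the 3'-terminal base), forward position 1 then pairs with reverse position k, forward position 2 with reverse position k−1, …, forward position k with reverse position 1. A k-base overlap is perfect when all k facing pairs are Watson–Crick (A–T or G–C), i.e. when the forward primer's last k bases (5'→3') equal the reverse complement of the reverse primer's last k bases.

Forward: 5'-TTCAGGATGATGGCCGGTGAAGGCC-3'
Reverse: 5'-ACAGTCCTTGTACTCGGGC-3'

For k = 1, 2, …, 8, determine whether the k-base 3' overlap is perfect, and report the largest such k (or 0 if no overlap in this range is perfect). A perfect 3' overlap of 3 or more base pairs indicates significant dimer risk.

Last 8 bases (5'→3') — forward …TGAAGGCC, reverse …ACTCGGGC.
Reverse complement of the reverse primer's last 8 bases: GCCCGAGT; its first k bases are the reverse complement of the reverse primer's last k bases, so a perfect k-base overlap needs the forward primer's last k bases to equal them.
Comparing (forward last k vs required): k=1: C vs G ✗; k=2: CC vs GC ✗; k=3: GCC vs GCC ✓; k=4: GGCC vs GCCC ✗; k=5: AGGCC vs GCCCG ✗; k=6: AAGGCC vs GCCCGA ✗; k=7: GAAGGCC vs GCCCGAG ✗; k=8: TGAAGGCC vs GCCCGAGT ✗.
Only k = 3 is perfect, so the longest perfect 3' overlap is 3.

Longest perfect overlap: 3 complementary base pairs; significant dimer risk (threshold 3).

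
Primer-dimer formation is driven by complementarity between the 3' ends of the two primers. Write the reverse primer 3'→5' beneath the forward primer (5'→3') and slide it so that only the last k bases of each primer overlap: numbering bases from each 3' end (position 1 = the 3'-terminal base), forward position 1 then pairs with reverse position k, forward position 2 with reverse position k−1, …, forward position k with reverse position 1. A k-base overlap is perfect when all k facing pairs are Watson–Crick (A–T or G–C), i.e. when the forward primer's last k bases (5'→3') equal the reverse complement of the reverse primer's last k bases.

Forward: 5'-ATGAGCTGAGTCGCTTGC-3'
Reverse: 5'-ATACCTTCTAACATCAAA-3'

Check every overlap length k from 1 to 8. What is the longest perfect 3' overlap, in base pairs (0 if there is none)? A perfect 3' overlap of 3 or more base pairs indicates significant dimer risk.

Last 8 bases (5'→3') — forward …TCGCTTGC, reverse …ACATCAAA.
Reverse complement of the reverse primer's last 8 bases: TTTGATGT; its first k bases are the reverse complement of the reverse primer's last k bases, so a perfect k-base overlap needs the forward primer's last k bases to equal them.
Comparing (forward last k vs required): k=1: C vs T ✗; k=2: GC vs TT ✗; k=3: TGC vs TTT ✗; k=4: TTGC vs TTTG ✗; k=5: CTTGC vs TTTGA ✗; k=6: GCTTGC vs TTTGAT ✗; k=7: CGCTTGC vs TTTGATG ✗; k=8: TCGCTTGC vs TTTGATGT ✗.
No overlap length from 1 to 8 is perfect, so the longest perfect 3' overlap is 0.

Longest perfect overlap: 0 complementary base pairs; below the dimer-risk threshold (threshold 3).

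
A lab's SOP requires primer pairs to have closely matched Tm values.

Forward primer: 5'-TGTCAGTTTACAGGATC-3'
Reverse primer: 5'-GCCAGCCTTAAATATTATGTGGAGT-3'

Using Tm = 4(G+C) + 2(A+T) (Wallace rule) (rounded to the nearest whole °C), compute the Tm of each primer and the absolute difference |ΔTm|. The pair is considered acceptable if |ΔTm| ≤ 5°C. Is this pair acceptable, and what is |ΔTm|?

Forward: A=4 T=6 G=4 C=3 → Tm = 2·10 + 4·7 = 48°C.
Reverse: A=7 T=8 G=6 C=4 → Tm = 2·15 + 4·10 = 70°C.
|ΔTm| = |48 − 70| = 22°C, > 5°C.

|ΔTm| = 22°C; the pair is not acceptable.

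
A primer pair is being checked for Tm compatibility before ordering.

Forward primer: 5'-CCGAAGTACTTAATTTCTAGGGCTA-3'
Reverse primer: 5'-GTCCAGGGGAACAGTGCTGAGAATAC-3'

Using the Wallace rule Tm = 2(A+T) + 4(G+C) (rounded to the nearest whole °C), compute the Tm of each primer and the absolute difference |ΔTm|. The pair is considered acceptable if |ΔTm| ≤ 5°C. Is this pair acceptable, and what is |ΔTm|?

Forward: A=7 T=8 G=5 C=5 → Tm = 2·15 + 4·10 = 70°C.
Reverse: A=8 T=4 G=9 C=5 → Tm = 2·12 + 4·14 = 80°C.
|ΔTm| = |70 − 80| = 10°C, > 5°C.

|ΔTm| = 10°C; the pair is not acceptable.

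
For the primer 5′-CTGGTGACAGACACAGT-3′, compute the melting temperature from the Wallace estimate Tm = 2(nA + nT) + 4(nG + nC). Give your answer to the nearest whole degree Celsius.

Base counts: A=5, T=3, G=5, C=4 (length 17).
Tm = 2·(5+3) + 4·(5+4) = 2·8 + 4·9 = 16 + 36 = 52°C.

52°C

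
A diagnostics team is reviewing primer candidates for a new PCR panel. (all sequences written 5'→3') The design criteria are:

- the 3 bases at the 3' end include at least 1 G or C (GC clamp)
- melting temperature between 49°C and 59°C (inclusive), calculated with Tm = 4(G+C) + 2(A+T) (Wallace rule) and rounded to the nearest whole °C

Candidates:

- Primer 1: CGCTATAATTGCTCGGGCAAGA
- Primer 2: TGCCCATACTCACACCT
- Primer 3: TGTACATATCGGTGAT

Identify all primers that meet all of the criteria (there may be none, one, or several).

Primer 2 only.

Primer 1 (22 nt, A=6 T=5 G=6 C=5): 3' end AGA has 1 G/C ✓; Tm = 2·11 + 4·11 = 66°C, outside 49–59°C ✗ — fails.
Primer 2 (17 nt, A=4 T=4 G=1 C=8): 3' end CCT has 2 G/C ✓; Tm = 2·8 + 4·9 = 52°C ✓ — passes.
Primer 3 (16 nt, A=4 T=6 G=4 C=2): 3' end GAT has 1 G/C ✓; Tm = 2·10 + 4·6 = 44°C, outside 49–59°C ✗ — fails.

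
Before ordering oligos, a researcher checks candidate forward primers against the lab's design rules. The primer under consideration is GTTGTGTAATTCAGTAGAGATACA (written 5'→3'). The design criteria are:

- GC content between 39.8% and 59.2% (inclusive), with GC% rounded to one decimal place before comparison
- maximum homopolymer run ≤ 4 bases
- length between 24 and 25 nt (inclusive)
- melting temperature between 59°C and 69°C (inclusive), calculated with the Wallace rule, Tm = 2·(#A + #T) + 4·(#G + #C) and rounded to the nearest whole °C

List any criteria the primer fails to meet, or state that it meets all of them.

Fails: GC content.

Base counts: A=8, T=8, G=6, C=2 (length 24).
GC content: GC 8/24 = 33.3%, outside 39.8–59.2% ✗
homopolymer run: longest run = 2 ✓
length: length 24 ✓
Tm: Tm = 2·16 + 4·8 = 64°C ✓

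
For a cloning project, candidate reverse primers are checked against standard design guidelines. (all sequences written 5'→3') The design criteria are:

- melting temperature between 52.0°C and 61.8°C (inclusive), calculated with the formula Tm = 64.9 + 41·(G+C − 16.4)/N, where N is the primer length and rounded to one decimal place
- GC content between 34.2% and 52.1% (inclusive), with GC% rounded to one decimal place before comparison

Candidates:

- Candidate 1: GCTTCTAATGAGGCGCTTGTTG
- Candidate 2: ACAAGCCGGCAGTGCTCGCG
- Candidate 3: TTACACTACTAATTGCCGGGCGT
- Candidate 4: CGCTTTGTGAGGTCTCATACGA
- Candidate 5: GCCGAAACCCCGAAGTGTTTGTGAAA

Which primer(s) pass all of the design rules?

Candidate 1, Candidate 3, Candidate 4 and Candidate 5.

Candidate 1 (22 nt, A=3 T=8 G=7 C=4): Tm = 64.9 + 41·(11 − 16.4)/22 = 54.8°C ✓; GC 11/22 = 50.0% ✓ — passes.
Candidate 2 (20 nt, A=4 T=2 G=7 C=7): Tm = 64.9 + 41·(14 − 16.4)/20 = 60.0°C ✓; GC 14/20 = 70.0%, outside 34.2–52.1% ✗ — fails.
Candidate 3 (23 nt, A=5 T=7 G=5 C=6): Tm = 64.9 + 41·(11 − 16.4)/23 = 55.3°C ✓; GC 11/23 = 47.8% ✓ — passes.
Candidate 4 (22 nt, A=4 T=7 G=6 C=5): Tm = 64.9 + 41·(11 − 16.4)/22 = 54.8°C ✓; GC 11/22 = 50.0% ✓ — passes.
Candidate 5 (26 nt, A=8 T=5 G=7 C=6): Tm = 64.9 + 41·(13 − 16.4)/26 = 59.5°C ✓; GC 13/26 = 50.0% ✓ — passes.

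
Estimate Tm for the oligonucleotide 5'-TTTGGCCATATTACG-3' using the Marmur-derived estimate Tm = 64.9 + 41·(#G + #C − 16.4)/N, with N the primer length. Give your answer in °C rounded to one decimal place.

Base counts: A=3, T=6, G=3, C=3; G+C = 6, N = 15.
Tm = 64.9 + 41·(6 − 16.4)/15 = 64.9 + -426.40/15 = 36.5°C.

36.5°C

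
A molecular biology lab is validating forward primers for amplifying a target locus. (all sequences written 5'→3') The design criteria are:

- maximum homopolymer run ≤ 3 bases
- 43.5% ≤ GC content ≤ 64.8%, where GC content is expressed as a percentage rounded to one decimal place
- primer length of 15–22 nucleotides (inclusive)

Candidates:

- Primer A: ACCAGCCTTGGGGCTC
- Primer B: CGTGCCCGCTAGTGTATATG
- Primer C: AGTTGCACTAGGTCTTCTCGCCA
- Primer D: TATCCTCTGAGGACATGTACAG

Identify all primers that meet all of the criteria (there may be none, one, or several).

Primer B and Primer D.

Primer A (16 nt, A=2 T=3 G=5 C=6): longest run = 4, exceeds 3 ✗; GC 11/16 = 68.8%, outside 43.5–64.8% ✗; length 16 ✓ — fails.
Primer B (20 nt, A=3 T=6 G=6 C=5): longest run = 3 ✓; GC 11/20 = 55.0% ✓; length 20 ✓ — passes.
Primer C (23 nt, A=4 T=7 G=5 C=7): longest run = 2 ✓; GC 12/23 = 52.2% ✓; length 23, outside 15–22 ✗ — fails.
Primer D (22 nt, A=6 T=6 G=5 C=5): longest run = 2 ✓; GC 10/22 = 45.5% ✓; length 22 ✓ — passes.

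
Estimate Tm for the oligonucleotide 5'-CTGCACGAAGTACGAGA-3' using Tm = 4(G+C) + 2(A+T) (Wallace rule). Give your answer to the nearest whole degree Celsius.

52°C

Base counts: A=6, T=2, G=5, C=4 (length 17).
Tm = 2·(6+2) + 4·(5+4) = 2·8 + 4·9 = 16 + 36 = 52°C.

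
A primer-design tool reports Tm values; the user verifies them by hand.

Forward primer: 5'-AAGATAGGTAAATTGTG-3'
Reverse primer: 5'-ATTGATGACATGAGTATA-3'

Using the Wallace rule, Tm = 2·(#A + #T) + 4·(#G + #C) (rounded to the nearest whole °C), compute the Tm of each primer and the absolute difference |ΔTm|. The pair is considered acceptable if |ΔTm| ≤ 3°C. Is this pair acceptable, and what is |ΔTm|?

|ΔTm| = 2°C; the pair is acceptable.

Forward: A=7 T=5 G=5 C=0 → Tm = 2·12 + 4·5 = 44°C.
Reverse: A=7 T=6 G=4 C=1 → Tm = 2·13 + 4·5 = 46°C.
|ΔTm| = |44 − 46| = 2°C, ≤ 3°C.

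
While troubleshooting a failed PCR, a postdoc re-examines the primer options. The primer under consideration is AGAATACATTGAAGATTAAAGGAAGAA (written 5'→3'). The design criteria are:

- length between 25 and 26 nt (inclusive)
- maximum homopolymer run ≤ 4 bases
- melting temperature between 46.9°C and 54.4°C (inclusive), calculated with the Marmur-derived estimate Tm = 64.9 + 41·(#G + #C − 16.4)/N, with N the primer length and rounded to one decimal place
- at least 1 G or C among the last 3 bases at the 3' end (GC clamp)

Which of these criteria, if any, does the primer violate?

Fails: length.

Base counts: A=15, T=5, G=6, C=1 (length 27).
length: length 27, outside 25–26 ✗
homopolymer run: longest run = 3 ✓
Tm: Tm = 64.9 + 41·(7 − 16.4)/27 = 50.6°C ✓
GC clamp: 3' end GAA has 1 G/C ✓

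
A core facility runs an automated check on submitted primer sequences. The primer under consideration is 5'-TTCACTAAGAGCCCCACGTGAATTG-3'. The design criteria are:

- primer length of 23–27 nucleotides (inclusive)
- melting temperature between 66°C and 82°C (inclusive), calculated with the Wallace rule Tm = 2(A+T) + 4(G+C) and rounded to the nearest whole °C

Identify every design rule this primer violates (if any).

Base counts: A=7, T=6, G=5, C=7 (length 25).
length: length 25 ✓
Tm: Tm = 2·13 + 4·12 = 74°C ✓

Meets all criteria.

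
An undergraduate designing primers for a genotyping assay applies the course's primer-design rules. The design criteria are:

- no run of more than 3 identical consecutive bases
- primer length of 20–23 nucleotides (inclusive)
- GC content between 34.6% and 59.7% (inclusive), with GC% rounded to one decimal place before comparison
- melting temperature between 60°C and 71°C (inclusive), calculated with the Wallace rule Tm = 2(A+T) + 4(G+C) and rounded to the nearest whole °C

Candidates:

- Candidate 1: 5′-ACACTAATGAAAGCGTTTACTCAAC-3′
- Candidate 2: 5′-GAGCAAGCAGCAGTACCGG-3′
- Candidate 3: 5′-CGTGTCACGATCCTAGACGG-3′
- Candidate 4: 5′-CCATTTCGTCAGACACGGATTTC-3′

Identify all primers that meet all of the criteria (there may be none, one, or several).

Candidate 4 only.

Candidate 1 (25 nt, A=10 T=6 G=3 C=6): longest run = 3 ✓; length 25, outside 20–23 ✗; GC 9/25 = 36.0% ✓; Tm = 2·16 + 4·9 = 68°C ✓ — fails.
Candidate 2 (19 nt, A=6 T=1 G=7 C=5): longest run = 2 ✓; length 19, outside 20–23 ✗; GC 12/19 = 63.2%, outside 34.6–59.7% ✗; Tm = 2·7 + 4·12 = 62°C ✓ — fails.
Candidate 3 (20 nt, A=4 T=4 G=6 C=6): longest run = 2 ✓; length 20 ✓; GC 12/20 = 60.0%, outside 34.6–59.7% ✗; Tm = 2·8 + 4·12 = 64°C ✓ — fails.
Candidate 4 (23 nt, A=5 T=7 G=4 C=7): longest run = 3 ✓; length 23 ✓; GC 11/23 = 47.8% ✓; Tm = 2·12 + 4·11 = 68°C ✓ — passes.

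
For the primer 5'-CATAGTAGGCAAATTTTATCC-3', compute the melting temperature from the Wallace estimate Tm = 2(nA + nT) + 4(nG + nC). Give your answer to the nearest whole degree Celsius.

56°C

Base counts: A=7, T=7, G=3, C=4 (length 21).
Tm = 2·(7+7) + 4·(3+4) = 2·14 + 4·7 = 28 + 28 = 56°C.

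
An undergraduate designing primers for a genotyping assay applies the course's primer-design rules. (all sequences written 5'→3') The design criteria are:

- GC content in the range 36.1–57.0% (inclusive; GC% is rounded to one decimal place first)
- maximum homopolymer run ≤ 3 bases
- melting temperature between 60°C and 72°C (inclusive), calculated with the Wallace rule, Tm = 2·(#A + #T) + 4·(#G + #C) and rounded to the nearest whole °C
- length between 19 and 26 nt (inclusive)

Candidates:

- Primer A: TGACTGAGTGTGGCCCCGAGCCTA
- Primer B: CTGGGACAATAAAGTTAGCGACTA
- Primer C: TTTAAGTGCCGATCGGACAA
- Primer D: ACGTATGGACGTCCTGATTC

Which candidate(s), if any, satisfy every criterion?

Primer A (24 nt, A=4 T=5 G=8 C=7): GC 15/24 = 62.5%, outside 36.1–57.0% ✗; longest run = 4, exceeds 3 ✗; Tm = 2·9 + 4·15 = 78°C, outside 60–72°C ✗; length 24 ✓ — fails.
Primer B (24 nt, A=9 T=5 G=6 C=4): GC 10/24 = 41.7% ✓; longest run = 3 ✓; Tm = 2·14 + 4·10 = 68°C ✓; length 24 ✓ — passes.
Primer C (20 nt, A=6 T=5 G=5 C=4): GC 9/20 = 45.0% ✓; longest run = 3 ✓; Tm = 2·11 + 4·9 = 58°C, outside 60–72°C ✗; length 20 ✓ — fails.
Primer D (20 nt, A=4 T=6 G=5 C=5): GC 10/20 = 50.0% ✓; longest run = 2 ✓; Tm = 2·10 + 4·10 = 60°C ✓; length 20 ✓ — passes.

Primer B and Primer D.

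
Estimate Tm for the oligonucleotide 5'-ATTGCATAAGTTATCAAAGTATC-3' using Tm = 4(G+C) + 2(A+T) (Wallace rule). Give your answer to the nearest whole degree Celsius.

Base counts: A=9, T=8, G=3, C=3 (length 23).
Tm = 2·(9+8) + 4·(3+3) = 2·17 + 4·6 = 34 + 24 = 58°C.

58°C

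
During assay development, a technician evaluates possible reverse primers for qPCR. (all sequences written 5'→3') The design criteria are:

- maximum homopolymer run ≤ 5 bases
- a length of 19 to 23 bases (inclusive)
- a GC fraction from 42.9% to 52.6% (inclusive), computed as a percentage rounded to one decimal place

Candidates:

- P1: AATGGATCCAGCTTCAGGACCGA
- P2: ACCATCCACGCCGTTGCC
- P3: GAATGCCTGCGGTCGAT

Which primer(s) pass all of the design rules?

P1 only.

P1 (23 nt, A=7 T=4 G=6 C=6): longest run = 2 ✓; length 23 ✓; GC 12/23 = 52.2% ✓ — passes.
P2 (18 nt, A=3 T=3 G=3 C=9): longest run = 2 ✓; length 18, outside 19–23 ✗; GC 12/18 = 66.7%, outside 42.9–52.6% ✗ — fails.
P3 (17 nt, A=3 T=4 G=6 C=4): longest run = 2 ✓; length 17, outside 19–23 ✗; GC 10/17 = 58.8%, outside 42.9–52.6% ✗ — fails.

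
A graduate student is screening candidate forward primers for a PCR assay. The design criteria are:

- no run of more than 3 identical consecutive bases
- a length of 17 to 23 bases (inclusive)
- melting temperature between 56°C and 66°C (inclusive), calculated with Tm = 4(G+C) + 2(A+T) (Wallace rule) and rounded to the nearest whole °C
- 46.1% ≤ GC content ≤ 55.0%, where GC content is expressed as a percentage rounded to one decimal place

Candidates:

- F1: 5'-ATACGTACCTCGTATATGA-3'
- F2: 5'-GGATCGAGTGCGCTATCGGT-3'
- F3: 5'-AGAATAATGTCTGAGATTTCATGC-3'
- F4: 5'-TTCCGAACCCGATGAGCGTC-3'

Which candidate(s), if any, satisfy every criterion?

F1 (19 nt, A=6 T=6 G=3 C=4): longest run = 2 ✓; length 19 ✓; Tm = 2·12 + 4·7 = 52°C, outside 56–66°C ✗; GC 7/19 = 36.8%, outside 46.1–55.0% ✗ — fails.
F2 (20 nt, A=3 T=5 G=8 C=4): longest run = 2 ✓; length 20 ✓; Tm = 2·8 + 4·12 = 64°C ✓; GC 12/20 = 60.0%, outside 46.1–55.0% ✗ — fails.
F3 (24 nt, A=8 T=8 G=5 C=3): longest run = 3 ✓; length 24, outside 17–23 ✗; Tm = 2·16 + 4·8 = 64°C ✓; GC 8/24 = 33.3%, outside 46.1–55.0% ✗ — fails.
F4 (20 nt, A=4 T=4 G=5 C=7): longest run = 3 ✓; length 20 ✓; Tm = 2·8 + 4·12 = 64°C ✓; GC 12/20 = 60.0%, outside 46.1–55.0% ✗ — fails.

None of the candidates satisfy all criteria.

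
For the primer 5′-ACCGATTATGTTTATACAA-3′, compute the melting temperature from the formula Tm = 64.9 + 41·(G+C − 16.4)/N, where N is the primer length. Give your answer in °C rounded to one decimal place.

40.3°C

Base counts: A=7, T=7, G=2, C=3; G+C = 5, N = 19.
Tm = 64.9 + 41·(5 − 16.4)/19 = 64.9 + -467.40/19 = 40.3°C.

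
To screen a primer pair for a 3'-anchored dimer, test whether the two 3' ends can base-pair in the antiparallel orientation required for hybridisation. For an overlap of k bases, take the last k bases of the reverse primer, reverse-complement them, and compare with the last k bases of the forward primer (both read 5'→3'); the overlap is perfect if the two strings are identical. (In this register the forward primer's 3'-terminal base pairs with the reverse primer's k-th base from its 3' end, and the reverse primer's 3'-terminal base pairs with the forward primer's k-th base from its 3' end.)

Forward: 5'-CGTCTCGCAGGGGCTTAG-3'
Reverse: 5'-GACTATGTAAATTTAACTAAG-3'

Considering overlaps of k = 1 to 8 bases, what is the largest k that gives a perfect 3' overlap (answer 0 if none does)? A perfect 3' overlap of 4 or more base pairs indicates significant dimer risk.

Last 8 bases (5'→3') — forward …GGGCTTAG, reverse …TAACTAAG.
Reverse complement of the reverse primer's last 8 bases: CTTAGTTA; its first k bases are the reverse complement of the reverse primer's last k bases, so a perfect k-base overlap needs the forward primer's last k bases to equal them.
Comparing (forward last k vs required): k=1: G vs C ✗; k=2: AG vs CT ✗; k=3: TAG vs CTT ✗; k=4: TTAG vs CTTA ✗; k=5: CTTAG vs CTTAG ✓; k=6: GCTTAG vs CTTAGT ✗; k=7: GGCTTAG vs CTTAGTT ✗; k=8: GGGCTTAG vs CTTAGTTA ✗.
Only k = 5 is perfect, so the longest perfect 3' overlap is 5.

Longest perfect overlap: 5 complementary base pairs; significant dimer risk (threshold 4).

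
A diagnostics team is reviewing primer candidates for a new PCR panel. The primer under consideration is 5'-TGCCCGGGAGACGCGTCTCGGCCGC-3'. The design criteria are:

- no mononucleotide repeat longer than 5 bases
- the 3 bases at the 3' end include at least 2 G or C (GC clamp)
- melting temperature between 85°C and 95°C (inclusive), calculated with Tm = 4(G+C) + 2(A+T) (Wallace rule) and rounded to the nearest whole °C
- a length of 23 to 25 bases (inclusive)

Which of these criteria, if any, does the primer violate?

Meets all criteria.

Base counts: A=2, T=3, G=10, C=10 (length 25).
homopolymer run: longest run = 3 ✓
GC clamp: 3' end CGC has 3 G/C ✓
Tm: Tm = 2·5 + 4·20 = 90°C ✓
length: length 25 ✓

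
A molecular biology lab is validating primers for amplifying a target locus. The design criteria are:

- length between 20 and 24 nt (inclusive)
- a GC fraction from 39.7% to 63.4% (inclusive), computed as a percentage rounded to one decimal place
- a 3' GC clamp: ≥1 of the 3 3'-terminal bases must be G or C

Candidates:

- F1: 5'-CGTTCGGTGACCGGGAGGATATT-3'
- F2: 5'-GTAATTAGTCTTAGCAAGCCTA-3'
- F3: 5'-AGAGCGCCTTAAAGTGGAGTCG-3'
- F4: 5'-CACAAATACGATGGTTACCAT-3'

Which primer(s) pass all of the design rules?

F1 (23 nt, A=4 T=6 G=9 C=4): length 23 ✓; GC 13/23 = 56.5% ✓; 3' end ATT has 0 G/C, need ≥1 ✗ — fails.
F2 (22 nt, A=7 T=7 G=4 C=4): length 22 ✓; GC 8/22 = 36.4%, outside 39.7–63.4% ✗; 3' end CTA has 1 G/C ✓ — fails.
F3 (22 nt, A=6 T=4 G=8 C=4): length 22 ✓; GC 12/22 = 54.5% ✓; 3' end TCG has 2 G/C ✓ — passes.
F4 (21 nt, A=8 T=5 G=3 C=5): length 21 ✓; GC 8/21 = 38.1%, outside 39.7–63.4% ✗; 3' end CAT has 1 G/C ✓ — fails.

F3 only.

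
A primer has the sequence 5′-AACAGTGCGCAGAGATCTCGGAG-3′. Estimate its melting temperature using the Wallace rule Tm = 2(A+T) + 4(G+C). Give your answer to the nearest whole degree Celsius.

Base counts: A=7, T=3, G=8, C=5 (length 23).
Tm = 2·(7+3) + 4·(8+5) = 2·10 + 4·13 = 20 + 52 = 72°C.

72°C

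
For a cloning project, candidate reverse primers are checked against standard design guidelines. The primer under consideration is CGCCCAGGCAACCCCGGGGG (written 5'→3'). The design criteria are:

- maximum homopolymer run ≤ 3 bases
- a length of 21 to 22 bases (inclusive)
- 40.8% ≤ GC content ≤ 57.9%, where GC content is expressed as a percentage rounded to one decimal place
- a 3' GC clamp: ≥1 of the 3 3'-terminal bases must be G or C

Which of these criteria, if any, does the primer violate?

Fails: homopolymer run, length, GC content.

Base counts: A=3, T=0, G=8, C=9 (length 20).
homopolymer run: longest run = 5, exceeds 3 ✗
length: length 20, outside 21–22 ✗
GC content: GC 17/20 = 85.0%, outside 40.8–57.9% ✗
GC clamp: 3' end GGG has 3 G/C ✓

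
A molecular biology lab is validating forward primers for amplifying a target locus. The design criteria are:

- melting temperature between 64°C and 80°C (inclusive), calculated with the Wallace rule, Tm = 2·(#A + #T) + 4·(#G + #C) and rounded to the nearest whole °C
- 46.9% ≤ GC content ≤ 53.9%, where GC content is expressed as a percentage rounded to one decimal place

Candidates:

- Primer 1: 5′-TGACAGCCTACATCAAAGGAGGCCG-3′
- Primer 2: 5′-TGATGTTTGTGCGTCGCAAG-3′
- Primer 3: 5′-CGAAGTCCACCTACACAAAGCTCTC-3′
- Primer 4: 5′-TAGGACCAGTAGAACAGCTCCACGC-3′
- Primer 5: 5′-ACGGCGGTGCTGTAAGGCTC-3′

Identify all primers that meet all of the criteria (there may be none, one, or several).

Primer 1 (25 nt, A=8 T=3 G=7 C=7): Tm = 2·11 + 4·14 = 78°C ✓; GC 14/25 = 56.0%, outside 46.9–53.9% ✗ — fails.
Primer 2 (20 nt, A=3 T=7 G=7 C=3): Tm = 2·10 + 4·10 = 60°C, outside 64–80°C ✗; GC 10/20 = 50.0% ✓ — fails.
Primer 3 (25 nt, A=8 T=4 G=3 C=10): Tm = 2·12 + 4·13 = 76°C ✓; GC 13/25 = 52.0% ✓ — passes.
Primer 4 (25 nt, A=8 T=3 G=6 C=8): Tm = 2·11 + 4·14 = 78°C ✓; GC 14/25 = 56.0%, outside 46.9–53.9% ✗ — fails.
Primer 5 (20 nt, A=3 T=4 G=8 C=5): Tm = 2·7 + 4·13 = 66°C ✓; GC 13/20 = 65.0%, outside 46.9–53.9% ✗ — fails.

Primer 3 only.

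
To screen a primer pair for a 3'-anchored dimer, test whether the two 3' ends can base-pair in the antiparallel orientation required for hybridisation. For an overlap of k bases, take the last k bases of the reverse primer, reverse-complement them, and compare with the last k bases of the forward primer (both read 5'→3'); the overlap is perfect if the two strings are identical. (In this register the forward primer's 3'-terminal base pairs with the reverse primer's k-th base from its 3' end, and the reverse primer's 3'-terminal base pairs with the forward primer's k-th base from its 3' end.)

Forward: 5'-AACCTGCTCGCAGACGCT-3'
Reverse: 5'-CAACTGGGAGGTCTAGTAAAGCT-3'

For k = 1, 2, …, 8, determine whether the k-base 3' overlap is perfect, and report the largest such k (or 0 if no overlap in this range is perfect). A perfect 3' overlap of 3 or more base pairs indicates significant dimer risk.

Longest perfect overlap: 0 complementary base pairs; below the dimer-risk threshold (threshold 3).

Last 8 bases (5'→3') — forward …CAGACGCT, reverse …GTAAAGCT.
Reverse complement of the reverse primer's last 8 bases: AGCTTTAC; its first k bases are the reverse complement of the reverse primer's last k bases, so a perfect k-base overlap needs the forward primer's last k bases to equal them.
Comparing (forward last k vs required): k=1: T vs A ✗; k=2: CT vs AG ✗; k=3: GCT vs AGC ✗; k=4: CGCT vs AGCT ✗; k=5: ACGCT vs AGCTT ✗; k=6: GACGCT vs AGCTTT ✗; k=7: AGACGCT vs AGCTTTA ✗; k=8: CAGACGCT vs AGCTTTAC ✗.
No overlap length from 1 to 8 is perfect, so the longest perfect 3' overlap is 0.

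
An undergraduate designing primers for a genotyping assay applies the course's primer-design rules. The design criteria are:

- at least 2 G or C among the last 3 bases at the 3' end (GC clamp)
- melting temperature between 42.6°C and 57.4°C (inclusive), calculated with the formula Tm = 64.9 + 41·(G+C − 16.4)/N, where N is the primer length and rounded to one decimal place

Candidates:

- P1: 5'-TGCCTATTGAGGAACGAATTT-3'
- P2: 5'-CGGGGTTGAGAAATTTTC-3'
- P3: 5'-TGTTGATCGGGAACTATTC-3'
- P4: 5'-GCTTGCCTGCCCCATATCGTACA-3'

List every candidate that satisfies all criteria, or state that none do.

None of the candidates satisfy all criteria.

P1 (21 nt, A=6 T=7 G=5 C=3): 3' end TTT has 0 G/C, need ≥2 ✗; Tm = 64.9 + 41·(8 − 16.4)/21 = 48.5°C ✓ — fails.
P2 (18 nt, A=4 T=6 G=6 C=2): 3' end TTC has 1 G/C, need ≥2 ✗; Tm = 64.9 + 41·(8 − 16.4)/18 = 45.8°C ✓ — fails.
P3 (19 nt, A=4 T=7 G=5 C=3): 3' end TTC has 1 G/C, need ≥2 ✗; Tm = 64.9 + 41·(8 − 16.4)/19 = 46.8°C ✓ — fails.
P4 (23 nt, A=4 T=6 G=4 C=9): 3' end ACA has 1 G/C, need ≥2 ✗; Tm = 64.9 + 41·(13 − 16.4)/23 = 58.8°C, outside 42.6–57.4°C ✗ — fails.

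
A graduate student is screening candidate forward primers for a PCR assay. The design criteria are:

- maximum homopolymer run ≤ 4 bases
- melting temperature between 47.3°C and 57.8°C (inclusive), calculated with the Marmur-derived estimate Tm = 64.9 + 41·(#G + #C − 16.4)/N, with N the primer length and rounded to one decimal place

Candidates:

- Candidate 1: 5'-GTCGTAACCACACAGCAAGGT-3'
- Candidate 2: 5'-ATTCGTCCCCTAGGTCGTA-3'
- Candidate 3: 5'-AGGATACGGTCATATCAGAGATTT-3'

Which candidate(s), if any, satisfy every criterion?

Candidate 1, Candidate 2 and Candidate 3.

Candidate 1 (21 nt, A=7 T=3 G=5 C=6): longest run = 2 ✓; Tm = 64.9 + 41·(11 − 16.4)/21 = 54.4°C ✓ — passes.
Candidate 2 (19 nt, A=3 T=6 G=4 C=6): longest run = 4 ✓; Tm = 64.9 + 41·(10 − 16.4)/19 = 51.1°C ✓ — passes.
Candidate 3 (24 nt, A=8 T=7 G=6 C=3): longest run = 3 ✓; Tm = 64.9 + 41·(9 − 16.4)/24 = 52.3°C ✓ — passes.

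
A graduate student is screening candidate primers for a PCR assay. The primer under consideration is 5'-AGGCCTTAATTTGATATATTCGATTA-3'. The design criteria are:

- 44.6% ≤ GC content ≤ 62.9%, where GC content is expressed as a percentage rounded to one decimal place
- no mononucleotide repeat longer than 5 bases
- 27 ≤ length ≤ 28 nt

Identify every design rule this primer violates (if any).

Fails: GC content, length.

Base counts: A=8, T=11, G=4, C=3 (length 26).
GC content: GC 7/26 = 26.9%, outside 44.6–62.9% ✗
homopolymer run: longest run = 3 ✓
length: length 26, outside 27–28 ✗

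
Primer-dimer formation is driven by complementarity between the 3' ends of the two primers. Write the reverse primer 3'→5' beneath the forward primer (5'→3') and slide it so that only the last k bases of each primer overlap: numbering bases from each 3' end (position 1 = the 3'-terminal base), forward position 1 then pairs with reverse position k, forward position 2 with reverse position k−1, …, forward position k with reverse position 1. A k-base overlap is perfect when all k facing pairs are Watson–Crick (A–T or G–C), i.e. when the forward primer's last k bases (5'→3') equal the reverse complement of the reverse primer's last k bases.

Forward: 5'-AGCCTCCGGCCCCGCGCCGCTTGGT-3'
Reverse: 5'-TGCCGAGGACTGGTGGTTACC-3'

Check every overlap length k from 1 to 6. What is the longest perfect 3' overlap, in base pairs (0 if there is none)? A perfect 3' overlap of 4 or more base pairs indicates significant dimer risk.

Longest perfect overlap: 3 complementary base pairs; below the dimer-risk threshold (threshold 4).

Last 6 bases (5'→3') — forward …CTTGGT, reverse …GTTACC.
Reverse complement of the reverse primer's last 6 bases: GGTAAC; its first k bases are the reverse complement of the reverse primer's last k bases, so a perfect k-base overlap needs the forward primer's last k bases to equal them.
Comparing (forward last k vs required): k=1: T vs G ✗; k=2: GT vs GG ✗; k=3: GGT vs GGT ✓; k=4: TGGT vs GGTA ✗; k=5: TTGGT vs GGTAA ✗; k=6: CTTGGT vs GGTAAC ✗.
Only k = 3 is perfect, so the longest perfect 3' overlap is 3.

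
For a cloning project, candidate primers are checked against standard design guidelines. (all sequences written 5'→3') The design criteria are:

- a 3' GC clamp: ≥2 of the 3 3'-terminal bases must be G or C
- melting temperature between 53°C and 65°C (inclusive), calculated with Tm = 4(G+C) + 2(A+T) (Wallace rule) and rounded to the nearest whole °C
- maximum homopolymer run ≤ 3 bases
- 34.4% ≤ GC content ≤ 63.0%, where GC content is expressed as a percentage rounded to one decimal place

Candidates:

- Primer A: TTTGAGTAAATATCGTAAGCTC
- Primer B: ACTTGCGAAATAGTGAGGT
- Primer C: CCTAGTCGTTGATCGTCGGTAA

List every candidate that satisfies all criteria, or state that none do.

Primer B only.

Primer A (22 nt, A=7 T=8 G=4 C=3): 3' end CTC has 2 G/C ✓; Tm = 2·15 + 4·7 = 58°C ✓; longest run = 3 ✓; GC 7/22 = 31.8%, outside 34.4–63.0% ✗ — fails.
Primer B (19 nt, A=6 T=5 G=6 C=2): 3' end GGT has 2 G/C ✓; Tm = 2·11 + 4·8 = 54°C ✓; longest run = 3 ✓; GC 8/19 = 42.1% ✓ — passes.
Primer C (22 nt, A=4 T=7 G=6 C=5): 3' end TAA has 0 G/C, need ≥2 ✗; Tm = 2·11 + 4·11 = 66°C, outside 53–65°C ✗; longest run = 2 ✓; GC 11/22 = 50.0% ✓ — fails.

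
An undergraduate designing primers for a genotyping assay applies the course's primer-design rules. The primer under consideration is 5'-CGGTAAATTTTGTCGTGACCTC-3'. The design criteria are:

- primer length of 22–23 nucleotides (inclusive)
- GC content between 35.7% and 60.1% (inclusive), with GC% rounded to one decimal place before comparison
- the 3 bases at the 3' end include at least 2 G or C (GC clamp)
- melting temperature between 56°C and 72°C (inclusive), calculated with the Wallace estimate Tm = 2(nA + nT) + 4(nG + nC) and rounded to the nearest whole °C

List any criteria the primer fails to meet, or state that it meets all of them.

Base counts: A=4, T=8, G=5, C=5 (length 22).
length: length 22 ✓
GC content: GC 10/22 = 45.5% ✓
GC clamp: 3' end CTC has 2 G/C ✓
Tm: Tm = 2·12 + 4·10 = 64°C ✓

Meets all criteria.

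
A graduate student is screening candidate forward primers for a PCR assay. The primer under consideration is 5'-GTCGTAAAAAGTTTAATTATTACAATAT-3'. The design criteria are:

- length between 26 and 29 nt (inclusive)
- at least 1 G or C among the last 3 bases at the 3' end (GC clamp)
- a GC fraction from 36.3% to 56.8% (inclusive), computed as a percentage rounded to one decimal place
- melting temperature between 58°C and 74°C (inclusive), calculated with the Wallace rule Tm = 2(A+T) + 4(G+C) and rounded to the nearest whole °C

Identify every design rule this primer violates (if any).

Base counts: A=12, T=11, G=3, C=2 (length 28).
length: length 28 ✓
GC clamp: 3' end TAT has 0 G/C, need ≥1 ✗
GC content: GC 5/28 = 17.9%, outside 36.3–56.8% ✗
Tm: Tm = 2·23 + 4·5 = 66°C ✓

Fails: GC clamp, GC content.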